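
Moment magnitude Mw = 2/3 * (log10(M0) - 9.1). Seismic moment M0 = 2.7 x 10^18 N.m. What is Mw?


log10(M0) = log10(2.7 x 10^18) = 18.4314
Mw = 2/3 * (18.4314 - 9.1)
= 2/3 * 9.3314
= 6.22

6.22


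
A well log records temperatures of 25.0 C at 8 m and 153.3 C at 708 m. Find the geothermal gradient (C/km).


dT = 153.3 - 25.0 = 128.3 C
dz = 708 - 8 = 700 m
gradient = dT/dz * 1000 = 128.3/700 * 1000 = 183.2857 C/km

183.2857


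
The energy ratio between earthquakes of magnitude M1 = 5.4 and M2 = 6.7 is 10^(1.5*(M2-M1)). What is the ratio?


M2 - M1 = 6.7 - 5.4 = 1.3
1.5 * 1.3 = 1.95
ratio = 10^1.95 = 89.13

89.13


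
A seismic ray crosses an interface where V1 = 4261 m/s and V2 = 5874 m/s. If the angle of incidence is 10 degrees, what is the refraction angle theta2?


sin(theta1) = sin(10 deg) = 0.173648
sin(theta2) = V2/V1 * sin(theta1) = 5874/4261 * 0.173648 = 0.239383
theta2 = arcsin(0.239383) = 13.8501 degrees

13.8501


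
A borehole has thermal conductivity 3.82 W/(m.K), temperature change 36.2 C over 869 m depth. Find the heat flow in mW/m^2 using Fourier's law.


q = k * dT / dz * 1000
= 3.82 * 36.2 / 869 * 1000
= 0.15913 * 1000
= 159.13 mW/m^2

159.13


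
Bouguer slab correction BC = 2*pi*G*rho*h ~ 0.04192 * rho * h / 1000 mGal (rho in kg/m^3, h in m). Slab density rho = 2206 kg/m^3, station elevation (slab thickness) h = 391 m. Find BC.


BC = 0.04192 * rho * h / 1000
= 0.04192 * 2206 * 391 / 1000
= 36.1579 mGal

36.1579


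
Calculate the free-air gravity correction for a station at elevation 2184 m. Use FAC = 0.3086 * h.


FAC = 0.3086 * h
= 0.3086 * 2184
= 673.9824 mGal

673.9824


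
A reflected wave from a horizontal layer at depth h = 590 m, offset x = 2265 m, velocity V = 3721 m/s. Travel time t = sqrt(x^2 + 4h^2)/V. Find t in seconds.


x^2 + 4h^2 = 2265^2 + 4*590^2 = 5130225 + 1392400 = 6522625
sqrt(6522625) = 2553.943
t = 2553.943 / 3721 = 0.6864 s

0.6864


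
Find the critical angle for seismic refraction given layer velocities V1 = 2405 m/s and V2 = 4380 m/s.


V1/V2 = 2405/4380 = 0.549087
theta_c = arcsin(0.549087) = 33.3044 degrees

33.3044


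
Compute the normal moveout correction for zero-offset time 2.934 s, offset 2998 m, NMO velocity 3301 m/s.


x/Vnmo = 2998/3301 = 0.90821
(x/Vnmo)^2 = 0.824845
t0^2 = 8.608356
sqrt(8.608356 + 0.824845) = 3.071352
dt = 3.071352 - 2.934 = 0.137352

0.137352


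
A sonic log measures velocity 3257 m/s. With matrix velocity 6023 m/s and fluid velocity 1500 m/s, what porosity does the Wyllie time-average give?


1/V - 1/Vm = 1/3257 - 1/6023 = 0.000141
1/Vf - 1/Vm = 1/1500 - 1/6023 = 0.00050064
phi = 0.000141 / 0.00050064 = 0.2816

0.2816


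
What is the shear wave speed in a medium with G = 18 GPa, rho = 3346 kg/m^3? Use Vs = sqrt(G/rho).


Convert G to Pa: G = 18e9 Pa
Compute G/rho = 18e9 / 3346 = 5379557.6808
Vs = sqrt(5379557.6808) = 2319.39 m/s

2319.39


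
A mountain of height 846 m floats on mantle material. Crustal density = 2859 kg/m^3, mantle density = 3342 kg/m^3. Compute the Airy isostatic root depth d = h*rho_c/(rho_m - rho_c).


rho_m - rho_c = 3342 - 2859 = 483
d = 846 * 2859 / 483
= 2418714 / 483
= 5007.69 m

5007.69


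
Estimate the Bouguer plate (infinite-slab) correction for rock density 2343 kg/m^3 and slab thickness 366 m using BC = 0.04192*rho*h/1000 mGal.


BC = 0.04192 * rho * h / 1000
= 0.04192 * 2343 * 366 / 1000
= 35.948 mGal

35.948


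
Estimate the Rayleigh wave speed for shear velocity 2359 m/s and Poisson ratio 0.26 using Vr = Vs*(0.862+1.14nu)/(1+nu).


Numerator factor = 0.862 + 1.14*0.26 = 1.1584
Denominator = 1 + 0.26 = 1.26
Vr = 2359 * 1.1584 / 1.26 = 2168.78 m/s

2168.78


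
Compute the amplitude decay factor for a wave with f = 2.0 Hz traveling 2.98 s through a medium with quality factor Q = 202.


pi*f*t/Q = pi*2.0*2.98/202 = 0.092693
A/A0 = exp(-0.092693) = 0.911474

0.911474


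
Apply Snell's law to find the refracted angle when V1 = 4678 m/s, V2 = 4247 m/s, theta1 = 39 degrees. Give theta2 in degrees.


sin(theta1) = sin(39 deg) = 0.62932
sin(theta2) = V2/V1 * sin(theta1) = 4247/4678 * 0.62932 = 0.571339
theta2 = arcsin(0.571339) = 34.8436 degrees

34.8436


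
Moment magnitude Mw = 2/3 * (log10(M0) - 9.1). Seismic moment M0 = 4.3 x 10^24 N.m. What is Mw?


log10(M0) = log10(4.3 x 10^24) = 24.6335
Mw = 2/3 * (24.6335 - 9.1)
= 2/3 * 15.5335
= 10.36

10.36


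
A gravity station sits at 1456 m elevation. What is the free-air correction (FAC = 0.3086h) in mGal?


FAC = 0.3086 * h
= 0.3086 * 1456
= 449.3216 mGal

449.3216


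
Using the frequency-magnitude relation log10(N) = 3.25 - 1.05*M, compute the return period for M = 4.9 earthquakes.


log10(N) = 3.25 - 1.05*4.9 = -1.895
N = 10^-1.895 = 0.012735
T = 1/N = 1/0.012735 = 78.5236 years

78.5236


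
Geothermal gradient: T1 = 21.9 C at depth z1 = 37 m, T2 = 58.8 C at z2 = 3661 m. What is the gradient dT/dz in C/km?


dT = 58.8 - 21.9 = 36.9 C
dz = 3661 - 37 = 3624 m
gradient = dT/dz * 1000 = 36.9/3624 * 1000 = 10.1821 C/km

10.1821


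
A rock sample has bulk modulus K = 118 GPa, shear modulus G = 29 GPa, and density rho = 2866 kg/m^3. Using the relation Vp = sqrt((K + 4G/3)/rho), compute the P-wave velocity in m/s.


First compute the effective modulus:
K + 4G/3 = 118e9 + 4*29e9/3 = 156666666666.67 Pa
Then divide by density:
156666666666.67 / 2866 = 54663875.3198 Pa/(kg/m^3)
Take the square root:
Vp = sqrt(54663875.3198) = 7393.5 m/s

7393.5


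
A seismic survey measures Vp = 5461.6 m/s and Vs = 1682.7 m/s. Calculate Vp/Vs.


Vp/Vs = 5461.6 / 1682.7
= 3.2457

3.2457


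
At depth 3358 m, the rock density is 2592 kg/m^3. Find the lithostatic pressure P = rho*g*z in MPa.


P = rho * g * z / 1e6
= 2592 * 9.81 * 3358 / 1e6
= 85385612.16 / 1e6
= 85.3856 MPa

85.3856


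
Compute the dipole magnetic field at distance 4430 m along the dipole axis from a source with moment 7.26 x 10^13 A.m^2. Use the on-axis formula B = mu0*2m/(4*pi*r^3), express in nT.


m = 7.26 x 10^13 = 72600000000000 A.m^2
2m = 145200000000000 A.m^2
r^3 = 4430^3 = 86938307000
B = (4pi*10^-7) * 145200000000000 / (4*pi * 86938307000) * 1e9
= 182463701.320495 / 1092498986346.94 * 1e9
= 167014.9845 nT

167014.9845


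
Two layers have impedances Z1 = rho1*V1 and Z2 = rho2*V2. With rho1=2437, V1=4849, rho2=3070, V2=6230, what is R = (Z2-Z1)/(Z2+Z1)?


Z1 = 2437 * 4849 = 11817013
Z2 = 3070 * 6230 = 19126100
R = (19126100 - 11817013) / (19126100 + 11817013) = 7309087 / 30943113 = 0.2362

0.2362


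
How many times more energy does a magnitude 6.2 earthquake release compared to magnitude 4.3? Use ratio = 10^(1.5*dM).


M2 - M1 = 6.2 - 4.3 = 1.9
1.5 * 1.9 = 2.85
ratio = 10^2.85 = 707.95

707.95


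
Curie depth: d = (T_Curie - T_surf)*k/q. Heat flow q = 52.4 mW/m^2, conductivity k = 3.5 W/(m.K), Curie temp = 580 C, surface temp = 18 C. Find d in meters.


T_Curie - T_surf = 580 - 18 = 562 C
Convert q to W/m^2: 52.4 mW/m^2 = 0.0524 W/m^2
d = 562 * 3.5 / 0.0524 = 37538.17 m

37538.17


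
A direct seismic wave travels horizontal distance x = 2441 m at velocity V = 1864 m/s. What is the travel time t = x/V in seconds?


t = x / V
= 2441 / 1864
= 1.3095 s

1.3095


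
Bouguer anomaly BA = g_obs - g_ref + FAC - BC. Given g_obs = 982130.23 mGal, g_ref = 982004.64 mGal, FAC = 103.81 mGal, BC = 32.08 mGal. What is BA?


BA = g_obs - g_ref + FAC - BC
= 982130.23 - 982004.64 + 103.81 - 32.08
= 197.32 mGal

197.32


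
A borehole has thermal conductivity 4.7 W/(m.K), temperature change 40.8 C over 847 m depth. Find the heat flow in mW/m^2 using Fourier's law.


q = k * dT / dz * 1000
= 4.7 * 40.8 / 847 * 1000
= 0.226399 * 1000
= 226.3991 mW/m^2

226.3991


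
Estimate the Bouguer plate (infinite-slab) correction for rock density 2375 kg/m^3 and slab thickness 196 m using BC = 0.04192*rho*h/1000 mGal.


BC = 0.04192 * rho * h / 1000
= 0.04192 * 2375 * 196 / 1000
= 19.5138 mGal

19.5138


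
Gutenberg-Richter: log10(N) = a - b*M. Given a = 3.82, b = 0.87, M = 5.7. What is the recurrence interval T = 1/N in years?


log10(N) = 3.82 - 0.87*5.7 = -1.139
N = 10^-1.139 = 0.072611
T = 1/N = 1/0.072611 = 13.7721 years

13.7721


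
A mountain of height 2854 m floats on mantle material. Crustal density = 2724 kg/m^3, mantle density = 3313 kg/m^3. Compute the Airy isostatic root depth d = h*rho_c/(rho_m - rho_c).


rho_m - rho_c = 3313 - 2724 = 589
d = 2854 * 2724 / 589
= 7774296 / 589
= 13199.14 m

13199.14


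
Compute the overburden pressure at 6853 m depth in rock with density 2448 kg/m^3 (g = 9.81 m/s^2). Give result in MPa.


P = rho * g * z / 1e6
= 2448 * 9.81 * 6853 / 1e6
= 164573972.64 / 1e6
= 164.574 MPa

164.574


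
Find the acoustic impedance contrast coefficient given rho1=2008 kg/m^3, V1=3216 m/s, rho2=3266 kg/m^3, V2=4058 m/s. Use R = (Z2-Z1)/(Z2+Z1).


Z1 = 2008 * 3216 = 6457728
Z2 = 3266 * 4058 = 13253428
R = (13253428 - 6457728) / (13253428 + 6457728) = 6795700 / 19711156 = 0.3448

0.3448


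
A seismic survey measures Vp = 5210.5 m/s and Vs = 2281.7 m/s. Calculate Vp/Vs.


Vp/Vs = 5210.5 / 2281.7
= 2.2836

2.2836


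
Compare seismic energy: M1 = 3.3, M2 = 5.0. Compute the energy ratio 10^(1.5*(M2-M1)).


M2 - M1 = 5.0 - 3.3 = 1.7
1.5 * 1.7 = 2.55
ratio = 10^2.55 = 354.81

354.81


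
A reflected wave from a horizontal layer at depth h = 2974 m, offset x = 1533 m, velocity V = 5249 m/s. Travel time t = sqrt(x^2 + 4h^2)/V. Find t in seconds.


x^2 + 4h^2 = 1533^2 + 4*2974^2 = 2350089 + 35378704 = 37728793
sqrt(37728793) = 6142.3768
t = 6142.3768 / 5249 = 1.1702 s

1.1702


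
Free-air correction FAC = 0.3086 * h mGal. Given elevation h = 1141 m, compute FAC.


FAC = 0.3086 * h
= 0.3086 * 1141
= 352.1126 mGal

352.1126


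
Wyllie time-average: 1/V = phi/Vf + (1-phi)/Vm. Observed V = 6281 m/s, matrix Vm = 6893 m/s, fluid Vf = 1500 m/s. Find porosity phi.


1/V - 1/Vm = 1/6281 - 1/6893 = 1.414e-05
1/Vf - 1/Vm = 1/1500 - 1/6893 = 0.00052159
phi = 1.414e-05 / 0.00052159 = 0.0271

0.0271


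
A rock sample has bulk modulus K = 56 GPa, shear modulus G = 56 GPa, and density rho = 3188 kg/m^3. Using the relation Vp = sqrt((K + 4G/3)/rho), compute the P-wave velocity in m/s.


First compute the effective modulus:
K + 4G/3 = 56e9 + 4*56e9/3 = 130666666666.67 Pa
Then divide by density:
130666666666.67 / 3188 = 40987034.7135 Pa/(kg/m^3)
Take the square root:
Vp = sqrt(40987034.7135) = 6402.11 m/s

6402.11


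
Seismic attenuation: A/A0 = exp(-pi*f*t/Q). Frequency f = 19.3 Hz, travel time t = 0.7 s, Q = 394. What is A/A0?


pi*f*t/Q = pi*19.3*0.7/394 = 0.107723
A/A0 = exp(-0.107723) = 0.897876

0.897876


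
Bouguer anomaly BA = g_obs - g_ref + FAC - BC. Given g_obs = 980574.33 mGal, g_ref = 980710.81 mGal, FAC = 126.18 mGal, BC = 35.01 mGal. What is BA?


BA = g_obs - g_ref + FAC - BC
= 980574.33 - 980710.81 + 126.18 - 35.01
= -45.31 mGal

-45.31


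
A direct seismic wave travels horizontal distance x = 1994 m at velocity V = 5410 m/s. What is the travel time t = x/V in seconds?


t = x / V
= 1994 / 5410
= 0.3686 s

0.3686


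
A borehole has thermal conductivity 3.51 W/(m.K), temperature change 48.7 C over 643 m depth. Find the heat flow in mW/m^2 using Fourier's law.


q = k * dT / dz * 1000
= 3.51 * 48.7 / 643 * 1000
= 0.265843 * 1000
= 265.8429 mW/m^2

265.8429


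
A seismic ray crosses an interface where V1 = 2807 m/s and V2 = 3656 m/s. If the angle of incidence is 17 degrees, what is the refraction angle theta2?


sin(theta1) = sin(17 deg) = 0.292372
sin(theta2) = V2/V1 * sin(theta1) = 3656/2807 * 0.292372 = 0.380802
theta2 = arcsin(0.380802) = 22.3834 degrees

22.3834


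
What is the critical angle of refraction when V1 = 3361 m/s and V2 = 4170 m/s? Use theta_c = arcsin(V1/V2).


V1/V2 = 3361/4170 = 0.805995
theta_c = arcsin(0.805995) = 53.7065 degrees

53.7065


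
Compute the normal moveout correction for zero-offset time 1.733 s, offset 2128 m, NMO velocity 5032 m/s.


x/Vnmo = 2128/5032 = 0.422893
(x/Vnmo)^2 = 0.178839
t0^2 = 3.003289
sqrt(3.003289 + 0.178839) = 1.783852
dt = 1.783852 - 1.733 = 0.050852

0.050852


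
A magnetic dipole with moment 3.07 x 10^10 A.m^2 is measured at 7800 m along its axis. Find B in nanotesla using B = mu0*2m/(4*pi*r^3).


m = 3.07 x 10^10 = 30700000000 A.m^2
2m = 61400000000 A.m^2
r^3 = 7800^3 = 474552000000
B = (4pi*10^-7) * 61400000000 / (4*pi * 474552000000) * 1e9
= 77157.515572 / 5963396307785.37 * 1e9
= 12.9385 nT

12.9385


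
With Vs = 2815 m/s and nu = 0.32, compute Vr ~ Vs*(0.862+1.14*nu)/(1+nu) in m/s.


Numerator factor = 0.862 + 1.14*0.32 = 1.2268
Denominator = 1 + 0.32 = 1.32
Vr = 2815 * 1.2268 / 1.32 = 2616.24 m/s

2616.24


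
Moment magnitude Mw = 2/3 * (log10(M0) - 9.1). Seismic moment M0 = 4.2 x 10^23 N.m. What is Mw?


log10(M0) = log10(4.2 x 10^23) = 23.6232
Mw = 2/3 * (23.6232 - 9.1)
= 2/3 * 14.5232
= 9.68

9.68


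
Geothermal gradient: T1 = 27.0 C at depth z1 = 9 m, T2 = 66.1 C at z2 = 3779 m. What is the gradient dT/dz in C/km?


dT = 66.1 - 27.0 = 39.1 C
dz = 3779 - 9 = 3770 m
gradient = dT/dz * 1000 = 39.1/3770 * 1000 = 10.3714 C/km

10.3714


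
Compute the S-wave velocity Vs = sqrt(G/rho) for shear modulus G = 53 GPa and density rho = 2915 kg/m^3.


Convert G to Pa: G = 53e9 Pa
Compute G/rho = 53e9 / 2915 = 18181818.1818
Vs = sqrt(18181818.1818) = 4264.01 m/s

4264.01


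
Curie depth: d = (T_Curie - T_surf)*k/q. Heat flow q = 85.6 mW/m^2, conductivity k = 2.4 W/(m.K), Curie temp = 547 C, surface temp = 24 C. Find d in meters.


T_Curie - T_surf = 547 - 24 = 523 C
Convert q to W/m^2: 85.6 mW/m^2 = 0.0856 W/m^2
d = 523 * 2.4 / 0.0856 = 14663.55 m

14663.55


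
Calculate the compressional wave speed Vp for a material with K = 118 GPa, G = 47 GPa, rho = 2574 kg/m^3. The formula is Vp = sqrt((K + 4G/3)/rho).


First compute the effective modulus:
K + 4G/3 = 118e9 + 4*47e9/3 = 180666666666.67 Pa
Then divide by density:
180666666666.67 / 2574 = 70189070.1891 Pa/(kg/m^3)
Take the square root:
Vp = sqrt(70189070.1891) = 8377.89 m/s

8377.89


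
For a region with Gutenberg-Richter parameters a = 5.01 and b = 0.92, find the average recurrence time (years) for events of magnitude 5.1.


log10(N) = 5.01 - 0.92*5.1 = 0.318
N = 10^0.318 = 2.079697
T = 1/N = 1/2.079697 = 0.4808 years

0.4808


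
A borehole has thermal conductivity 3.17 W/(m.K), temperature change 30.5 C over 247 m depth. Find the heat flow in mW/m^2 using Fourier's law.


q = k * dT / dz * 1000
= 3.17 * 30.5 / 247 * 1000
= 0.391437 * 1000
= 391.4372 mW/m^2

391.4372


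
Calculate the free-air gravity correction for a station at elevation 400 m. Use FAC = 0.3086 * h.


FAC = 0.3086 * h
= 0.3086 * 400
= 123.44 mGal

123.44


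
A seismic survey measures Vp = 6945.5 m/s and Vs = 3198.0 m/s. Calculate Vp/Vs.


Vp/Vs = 6945.5 / 3198.0
= 2.1718

2.1718


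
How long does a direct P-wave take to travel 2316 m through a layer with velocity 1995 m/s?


t = x / V
= 2316 / 1995
= 1.1609 s

1.1609


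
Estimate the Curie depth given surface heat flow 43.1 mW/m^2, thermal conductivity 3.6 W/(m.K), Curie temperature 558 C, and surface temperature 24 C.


T_Curie - T_surf = 558 - 24 = 534 C
Convert q to W/m^2: 43.1 mW/m^2 = 0.0431 W/m^2
d = 534 * 3.6 / 0.0431 = 44603.25 m

44603.25


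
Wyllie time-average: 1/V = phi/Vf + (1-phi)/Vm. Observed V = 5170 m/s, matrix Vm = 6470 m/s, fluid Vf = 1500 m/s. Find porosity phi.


1/V - 1/Vm = 1/5170 - 1/6470 = 3.886e-05
1/Vf - 1/Vm = 1/1500 - 1/6470 = 0.00051211
phi = 3.886e-05 / 0.00051211 = 0.0759

0.0759


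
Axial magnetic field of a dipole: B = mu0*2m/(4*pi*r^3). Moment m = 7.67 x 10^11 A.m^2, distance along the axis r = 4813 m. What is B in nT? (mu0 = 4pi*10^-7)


m = 7.67 x 10^11 = 767000000000 A.m^2
2m = 1534000000000 A.m^2
r^3 = 4813^3 = 111492995797
B = (4pi*10^-7) * 1534000000000 / (4*pi * 111492995797) * 1e9
= 1927681.252243 / 1401062306090.29 * 1e9
= 1375.8712 nT

1375.8712


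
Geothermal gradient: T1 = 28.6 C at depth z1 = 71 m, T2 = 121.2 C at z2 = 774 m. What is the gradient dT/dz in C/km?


dT = 121.2 - 28.6 = 92.6 C
dz = 774 - 71 = 703 m
gradient = dT/dz * 1000 = 92.6/703 * 1000 = 131.7212 C/km

131.7212


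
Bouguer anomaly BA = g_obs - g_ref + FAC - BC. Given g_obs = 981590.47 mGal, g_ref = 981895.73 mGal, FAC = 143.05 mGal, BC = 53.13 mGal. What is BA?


BA = g_obs - g_ref + FAC - BC
= 981590.47 - 981895.73 + 143.05 - 53.13
= -215.34 mGal

-215.34


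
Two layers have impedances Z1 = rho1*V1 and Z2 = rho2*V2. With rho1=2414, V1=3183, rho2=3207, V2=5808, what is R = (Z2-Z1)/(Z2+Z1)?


Z1 = 2414 * 3183 = 7683762
Z2 = 3207 * 5808 = 18626256
R = (18626256 - 7683762) / (18626256 + 7683762) = 10942494 / 26310018 = 0.4159

0.4159


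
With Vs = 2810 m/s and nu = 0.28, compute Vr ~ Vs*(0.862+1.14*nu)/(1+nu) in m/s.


Numerator factor = 0.862 + 1.14*0.28 = 1.1812
Denominator = 1 + 0.28 = 1.28
Vr = 2810 * 1.1812 / 1.28 = 2593.1 m/s

2593.1


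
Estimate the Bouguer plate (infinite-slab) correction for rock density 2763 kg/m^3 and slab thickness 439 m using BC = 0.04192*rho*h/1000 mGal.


BC = 0.04192 * rho * h / 1000
= 0.04192 * 2763 * 439 / 1000
= 50.8472 mGal

50.8472


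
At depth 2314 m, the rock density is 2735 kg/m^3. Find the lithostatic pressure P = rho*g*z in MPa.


P = rho * g * z / 1e6
= 2735 * 9.81 * 2314 / 1e6
= 62085429.9 / 1e6
= 62.0854 MPa

62.0854


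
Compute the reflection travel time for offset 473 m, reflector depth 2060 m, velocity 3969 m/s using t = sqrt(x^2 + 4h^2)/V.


x^2 + 4h^2 = 473^2 + 4*2060^2 = 223729 + 16974400 = 17198129
sqrt(17198129) = 4147.0627
t = 4147.0627 / 3969 = 1.0449 s

1.0449


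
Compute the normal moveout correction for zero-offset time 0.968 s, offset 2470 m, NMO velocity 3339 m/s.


x/Vnmo = 2470/3339 = 0.739742
(x/Vnmo)^2 = 0.547219
t0^2 = 0.937024
sqrt(0.937024 + 0.547219) = 1.218295
dt = 1.218295 - 0.968 = 0.250295

0.250295


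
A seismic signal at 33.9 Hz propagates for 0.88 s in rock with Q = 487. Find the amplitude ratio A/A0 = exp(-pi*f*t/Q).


pi*f*t/Q = pi*33.9*0.88/487 = 0.192444
A/A0 = exp(-0.192444) = 0.824941

0.824941


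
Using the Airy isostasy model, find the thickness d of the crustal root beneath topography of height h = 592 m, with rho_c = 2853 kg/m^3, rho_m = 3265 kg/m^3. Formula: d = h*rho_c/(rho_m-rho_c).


rho_m - rho_c = 3265 - 2853 = 412
d = 592 * 2853 / 412
= 1688976 / 412
= 4099.46 m

4099.46


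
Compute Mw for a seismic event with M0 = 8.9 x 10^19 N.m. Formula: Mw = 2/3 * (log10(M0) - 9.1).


log10(M0) = log10(8.9 x 10^19) = 19.9494
Mw = 2/3 * (19.9494 - 9.1)
= 2/3 * 10.8494
= 7.23

7.23


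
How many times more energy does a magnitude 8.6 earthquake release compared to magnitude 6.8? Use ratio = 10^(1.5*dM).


M2 - M1 = 8.6 - 6.8 = 1.8
1.5 * 1.8 = 2.7
ratio = 10^2.7 = 501.19

501.19


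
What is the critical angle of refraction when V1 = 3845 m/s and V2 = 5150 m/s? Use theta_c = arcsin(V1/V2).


V1/V2 = 3845/5150 = 0.746602
theta_c = arcsin(0.746602) = 48.2969 degrees

48.2969


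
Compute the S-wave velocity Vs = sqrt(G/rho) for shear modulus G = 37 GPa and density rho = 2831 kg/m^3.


Convert G to Pa: G = 37e9 Pa
Compute G/rho = 37e9 / 2831 = 13069586.7185
Vs = sqrt(13069586.7185) = 3615.19 m/s

3615.19


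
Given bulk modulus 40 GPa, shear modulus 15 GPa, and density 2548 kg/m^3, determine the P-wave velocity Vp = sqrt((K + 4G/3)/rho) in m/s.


First compute the effective modulus:
K + 4G/3 = 40e9 + 4*15e9/3 = 60000000000.0 Pa
Then divide by density:
60000000000.0 / 2548 = 23547880.6907 Pa/(kg/m^3)
Take the square root:
Vp = sqrt(23547880.6907) = 4852.62 m/s

4852.62


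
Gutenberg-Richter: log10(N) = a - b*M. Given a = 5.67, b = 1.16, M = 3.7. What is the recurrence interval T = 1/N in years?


log10(N) = 5.67 - 1.16*3.7 = 1.378
N = 10^1.378 = 23.878113
T = 1/N = 1/23.878113 = 0.0419 years

0.0419


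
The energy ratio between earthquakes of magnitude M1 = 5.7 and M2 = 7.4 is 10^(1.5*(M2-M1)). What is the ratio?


M2 - M1 = 7.4 - 5.7 = 1.7
1.5 * 1.7 = 2.55
ratio = 10^2.55 = 354.81

354.81


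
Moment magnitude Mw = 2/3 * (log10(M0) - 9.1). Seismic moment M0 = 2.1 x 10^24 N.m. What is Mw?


log10(M0) = log10(2.1 x 10^24) = 24.3222
Mw = 2/3 * (24.3222 - 9.1)
= 2/3 * 15.2222
= 10.15

10.15


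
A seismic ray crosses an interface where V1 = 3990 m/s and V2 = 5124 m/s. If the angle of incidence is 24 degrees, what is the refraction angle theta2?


sin(theta1) = sin(24 deg) = 0.406737
sin(theta2) = V2/V1 * sin(theta1) = 5124/3990 * 0.406737 = 0.522335
theta2 = arcsin(0.522335) = 31.489 degrees

31.489


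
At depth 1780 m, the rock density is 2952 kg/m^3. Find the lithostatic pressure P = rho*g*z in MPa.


P = rho * g * z / 1e6
= 2952 * 9.81 * 1780 / 1e6
= 51547233.6 / 1e6
= 51.5472 MPa

51.5472


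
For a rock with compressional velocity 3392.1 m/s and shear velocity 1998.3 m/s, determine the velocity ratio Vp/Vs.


Vp/Vs = 3392.1 / 1998.3
= 1.6975

1.6975


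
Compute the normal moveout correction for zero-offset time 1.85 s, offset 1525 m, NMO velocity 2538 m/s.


x/Vnmo = 1525/2538 = 0.600867
(x/Vnmo)^2 = 0.361041
t0^2 = 3.4225
sqrt(3.4225 + 0.361041) = 1.945133
dt = 1.945133 - 1.85 = 0.095133

0.095133


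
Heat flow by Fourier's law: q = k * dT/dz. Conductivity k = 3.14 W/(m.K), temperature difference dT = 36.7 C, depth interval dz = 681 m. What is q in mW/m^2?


q = k * dT / dz * 1000
= 3.14 * 36.7 / 681 * 1000
= 0.169219 * 1000
= 169.2188 mW/m^2

169.2188


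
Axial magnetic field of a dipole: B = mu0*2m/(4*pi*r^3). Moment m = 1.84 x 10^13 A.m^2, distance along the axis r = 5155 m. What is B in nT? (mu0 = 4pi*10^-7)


m = 1.84 x 10^13 = 18400000000000 A.m^2
2m = 36800000000000 A.m^2
r^3 = 5155^3 = 136989098875
B = (4pi*10^-7) * 36800000000000 / (4*pi * 136989098875) * 1e9
= 46244243.860842 / 1721455786590.34 * 1e9
= 26863.4514 nT

26863.4514


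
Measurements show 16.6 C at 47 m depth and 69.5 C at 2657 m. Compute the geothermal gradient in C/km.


dT = 69.5 - 16.6 = 52.9 C
dz = 2657 - 47 = 2610 m
gradient = dT/dz * 1000 = 52.9/2610 * 1000 = 20.2682 C/km

20.2682


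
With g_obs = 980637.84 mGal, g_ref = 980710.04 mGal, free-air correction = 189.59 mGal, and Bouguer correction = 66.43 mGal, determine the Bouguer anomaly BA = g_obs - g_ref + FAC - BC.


BA = g_obs - g_ref + FAC - BC
= 980637.84 - 980710.04 + 189.59 - 66.43
= 50.96 mGal

50.96


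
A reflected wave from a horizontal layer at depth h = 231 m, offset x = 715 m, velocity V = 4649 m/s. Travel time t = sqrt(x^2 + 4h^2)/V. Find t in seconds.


x^2 + 4h^2 = 715^2 + 4*231^2 = 511225 + 213444 = 724669
sqrt(724669) = 851.2749
t = 851.2749 / 4649 = 0.1831 s

0.1831


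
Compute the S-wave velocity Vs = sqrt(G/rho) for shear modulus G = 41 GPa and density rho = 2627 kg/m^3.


Convert G to Pa: G = 41e9 Pa
Compute G/rho = 41e9 / 2627 = 15607156.4522
Vs = sqrt(15607156.4522) = 3950.59 m/s

3950.59


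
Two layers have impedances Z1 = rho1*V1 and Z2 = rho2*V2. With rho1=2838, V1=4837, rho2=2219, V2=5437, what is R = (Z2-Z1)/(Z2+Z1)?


Z1 = 2838 * 4837 = 13727406
Z2 = 2219 * 5437 = 12064703
R = (12064703 - 13727406) / (12064703 + 13727406) = -1662703 / 25792109 = -0.0645

-0.0645


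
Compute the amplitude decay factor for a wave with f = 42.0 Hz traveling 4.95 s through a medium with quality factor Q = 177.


pi*f*t/Q = pi*42.0*4.95/177 = 3.69004
A/A0 = exp(-3.69004) = 0.024971

0.024971


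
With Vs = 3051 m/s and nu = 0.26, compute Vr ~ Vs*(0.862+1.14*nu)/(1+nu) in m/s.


Numerator factor = 0.862 + 1.14*0.26 = 1.1584
Denominator = 1 + 0.26 = 1.26
Vr = 3051 * 1.1584 / 1.26 = 2804.98 m/s

2804.98


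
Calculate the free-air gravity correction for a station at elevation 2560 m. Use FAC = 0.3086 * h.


FAC = 0.3086 * h
= 0.3086 * 2560
= 790.016 mGal

790.016


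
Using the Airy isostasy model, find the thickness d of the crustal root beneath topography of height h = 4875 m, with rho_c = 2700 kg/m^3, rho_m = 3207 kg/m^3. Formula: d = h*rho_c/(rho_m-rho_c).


rho_m - rho_c = 3207 - 2700 = 507
d = 4875 * 2700 / 507
= 13162500 / 507
= 25961.54 m

25961.54


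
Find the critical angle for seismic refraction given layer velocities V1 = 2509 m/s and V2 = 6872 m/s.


V1/V2 = 2509/6872 = 0.365105
theta_c = arcsin(0.365105) = 21.414 degrees

21.414


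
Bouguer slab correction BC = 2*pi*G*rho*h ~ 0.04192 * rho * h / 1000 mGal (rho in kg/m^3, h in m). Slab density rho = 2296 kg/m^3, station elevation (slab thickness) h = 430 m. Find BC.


BC = 0.04192 * rho * h / 1000
= 0.04192 * 2296 * 430 / 1000
= 41.3868 mGal

41.3868


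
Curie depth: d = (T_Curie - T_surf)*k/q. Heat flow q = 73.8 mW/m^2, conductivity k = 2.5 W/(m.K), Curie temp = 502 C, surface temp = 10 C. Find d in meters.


T_Curie - T_surf = 502 - 10 = 492 C
Convert q to W/m^2: 73.8 mW/m^2 = 0.0738 W/m^2
d = 492 * 2.5 / 0.0738 = 16666.67 m

16666.67


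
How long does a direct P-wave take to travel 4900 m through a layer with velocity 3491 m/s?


t = x / V
= 4900 / 3491
= 1.4036 s

1.4036


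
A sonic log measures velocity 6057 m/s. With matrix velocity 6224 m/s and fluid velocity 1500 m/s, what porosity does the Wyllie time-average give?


1/V - 1/Vm = 1/6057 - 1/6224 = 4.43e-06
1/Vf - 1/Vm = 1/1500 - 1/6224 = 0.000506
phi = 4.43e-06 / 0.000506 = 0.0088

0.0088


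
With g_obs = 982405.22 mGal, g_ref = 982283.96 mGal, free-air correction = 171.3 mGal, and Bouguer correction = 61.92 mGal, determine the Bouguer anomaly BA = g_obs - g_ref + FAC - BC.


BA = g_obs - g_ref + FAC - BC
= 982405.22 - 982283.96 + 171.3 - 61.92
= 230.64 mGal

230.64


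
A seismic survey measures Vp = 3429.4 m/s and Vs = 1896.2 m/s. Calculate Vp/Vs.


Vp/Vs = 3429.4 / 1896.2
= 1.8086

1.8086


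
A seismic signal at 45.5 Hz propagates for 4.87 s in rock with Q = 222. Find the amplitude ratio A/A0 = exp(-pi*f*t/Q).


pi*f*t/Q = pi*45.5*4.87/222 = 3.13572
A/A0 = exp(-3.13572) = 0.043468

0.043468


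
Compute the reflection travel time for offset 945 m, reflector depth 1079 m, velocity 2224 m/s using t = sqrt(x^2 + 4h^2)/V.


x^2 + 4h^2 = 945^2 + 4*1079^2 = 893025 + 4656964 = 5549989
sqrt(5549989) = 2355.8415
t = 2355.8415 / 2224 = 1.0593 s

1.0593


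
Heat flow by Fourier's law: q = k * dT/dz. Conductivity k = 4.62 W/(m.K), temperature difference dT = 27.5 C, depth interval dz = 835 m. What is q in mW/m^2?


q = k * dT / dz * 1000
= 4.62 * 27.5 / 835 * 1000
= 0.152156 * 1000
= 152.1557 mW/m^2

152.1557


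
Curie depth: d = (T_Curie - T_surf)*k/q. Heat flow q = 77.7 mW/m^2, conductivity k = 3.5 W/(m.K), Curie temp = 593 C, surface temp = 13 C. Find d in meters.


T_Curie - T_surf = 593 - 13 = 580 C
Convert q to W/m^2: 77.7 mW/m^2 = 0.0777 W/m^2
d = 580 * 3.5 / 0.0777 = 26126.13 m

26126.13


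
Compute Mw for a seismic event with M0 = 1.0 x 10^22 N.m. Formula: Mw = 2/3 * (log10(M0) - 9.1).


log10(M0) = log10(1.0 x 10^22) = 22.0
Mw = 2/3 * (22.0 - 9.1)
= 2/3 * 12.9
= 8.6

8.6


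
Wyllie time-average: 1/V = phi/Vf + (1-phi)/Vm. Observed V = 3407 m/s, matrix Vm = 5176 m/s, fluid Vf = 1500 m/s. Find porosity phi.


1/V - 1/Vm = 1/3407 - 1/5176 = 0.00010031
1/Vf - 1/Vm = 1/1500 - 1/5176 = 0.00047347
phi = 0.00010031 / 0.00047347 = 0.2119

0.2119


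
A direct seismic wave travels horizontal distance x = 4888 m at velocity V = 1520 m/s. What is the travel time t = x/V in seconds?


t = x / V
= 4888 / 1520
= 3.2158 s

3.2158


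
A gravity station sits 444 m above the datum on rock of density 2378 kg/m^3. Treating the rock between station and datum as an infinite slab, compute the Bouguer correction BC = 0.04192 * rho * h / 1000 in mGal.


BC = 0.04192 * rho * h / 1000
= 0.04192 * 2378 * 444 / 1000
= 44.2605 mGal

44.2605


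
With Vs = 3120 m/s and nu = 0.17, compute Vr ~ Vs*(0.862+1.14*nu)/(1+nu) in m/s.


Numerator factor = 0.862 + 1.14*0.17 = 1.0558
Denominator = 1 + 0.17 = 1.17
Vr = 3120 * 1.0558 / 1.17 = 2815.47 m/s

2815.47


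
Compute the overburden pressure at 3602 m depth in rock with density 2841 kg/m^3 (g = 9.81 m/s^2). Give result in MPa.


P = rho * g * z / 1e6
= 2841 * 9.81 * 3602 / 1e6
= 100388496.42 / 1e6
= 100.3885 MPa

100.3885


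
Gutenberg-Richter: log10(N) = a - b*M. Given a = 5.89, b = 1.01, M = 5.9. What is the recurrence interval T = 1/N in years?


log10(N) = 5.89 - 1.01*5.9 = -0.069
N = 10^-0.069 = 0.8531
T = 1/N = 1/0.8531 = 1.1722 years

1.1722


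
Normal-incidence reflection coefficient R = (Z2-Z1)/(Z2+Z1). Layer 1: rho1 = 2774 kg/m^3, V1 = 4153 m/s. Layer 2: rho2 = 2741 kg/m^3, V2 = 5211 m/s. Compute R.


Z1 = 2774 * 4153 = 11520422
Z2 = 2741 * 5211 = 14283351
R = (14283351 - 11520422) / (14283351 + 11520422) = 2762929 / 25803773 = 0.1071

0.1071


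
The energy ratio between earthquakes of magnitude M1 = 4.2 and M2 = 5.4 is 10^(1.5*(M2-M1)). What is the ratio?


M2 - M1 = 5.4 - 4.2 = 1.2
1.5 * 1.2 = 1.8
ratio = 10^1.8 = 63.1

63.1


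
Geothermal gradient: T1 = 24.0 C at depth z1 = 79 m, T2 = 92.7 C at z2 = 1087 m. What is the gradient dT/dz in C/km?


dT = 92.7 - 24.0 = 68.7 C
dz = 1087 - 79 = 1008 m
gradient = dT/dz * 1000 = 68.7/1008 * 1000 = 68.1548 C/km

68.1548


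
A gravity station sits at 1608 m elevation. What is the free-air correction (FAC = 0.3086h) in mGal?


FAC = 0.3086 * h
= 0.3086 * 1608
= 496.2288 mGal

496.2288


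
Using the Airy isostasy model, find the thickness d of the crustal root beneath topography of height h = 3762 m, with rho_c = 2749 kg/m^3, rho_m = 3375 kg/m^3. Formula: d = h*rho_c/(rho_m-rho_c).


rho_m - rho_c = 3375 - 2749 = 626
d = 3762 * 2749 / 626
= 10341738 / 626
= 16520.35 m

16520.35


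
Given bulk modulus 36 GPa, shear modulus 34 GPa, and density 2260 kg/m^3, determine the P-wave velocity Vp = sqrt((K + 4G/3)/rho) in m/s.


First compute the effective modulus:
K + 4G/3 = 36e9 + 4*34e9/3 = 81333333333.33 Pa
Then divide by density:
81333333333.33 / 2260 = 35988200.59 Pa/(kg/m^3)
Take the square root:
Vp = sqrt(35988200.59) = 5999.02 m/s

5999.02


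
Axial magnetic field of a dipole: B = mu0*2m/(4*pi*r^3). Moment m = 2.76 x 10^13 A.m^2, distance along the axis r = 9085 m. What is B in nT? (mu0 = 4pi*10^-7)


m = 2.76 x 10^13 = 27600000000000 A.m^2
2m = 55200000000000 A.m^2
r^3 = 9085^3 = 749850689125
B = (4pi*10^-7) * 55200000000000 / (4*pi * 749850689125) * 1e9
= 69366365.791263 / 9422901664977.38 * 1e9
= 7361.4655 nT

7361.4655


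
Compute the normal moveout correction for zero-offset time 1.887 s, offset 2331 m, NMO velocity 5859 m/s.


x/Vnmo = 2331/5859 = 0.397849
(x/Vnmo)^2 = 0.158284
t0^2 = 3.560769
sqrt(3.560769 + 0.158284) = 1.928485
dt = 1.928485 - 1.887 = 0.041485

0.041485


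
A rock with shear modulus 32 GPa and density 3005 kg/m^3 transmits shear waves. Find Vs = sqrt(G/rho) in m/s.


Convert G to Pa: G = 32e9 Pa
Compute G/rho = 32e9 / 3005 = 10648918.4692
Vs = sqrt(10648918.4692) = 3263.27 m/s

3263.27


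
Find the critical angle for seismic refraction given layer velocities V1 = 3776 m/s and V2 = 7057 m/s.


V1/V2 = 3776/7057 = 0.535072
theta_c = arcsin(0.535072) = 32.3488 degrees

32.3488


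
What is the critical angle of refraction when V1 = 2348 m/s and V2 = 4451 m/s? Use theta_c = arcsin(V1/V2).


V1/V2 = 2348/4451 = 0.527522
theta_c = arcsin(0.527522) = 31.8382 degrees

31.8382


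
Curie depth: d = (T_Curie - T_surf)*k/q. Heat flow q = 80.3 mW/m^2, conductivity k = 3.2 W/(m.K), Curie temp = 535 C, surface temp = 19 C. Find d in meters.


T_Curie - T_surf = 535 - 19 = 516 C
Convert q to W/m^2: 80.3 mW/m^2 = 0.0803 W/m^2
d = 516 * 3.2 / 0.0803 = 20562.89 m

20562.89


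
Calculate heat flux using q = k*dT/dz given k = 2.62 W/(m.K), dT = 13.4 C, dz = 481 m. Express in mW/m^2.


q = k * dT / dz * 1000
= 2.62 * 13.4 / 481 * 1000
= 0.07299 * 1000
= 72.9896 mW/m^2

72.9896


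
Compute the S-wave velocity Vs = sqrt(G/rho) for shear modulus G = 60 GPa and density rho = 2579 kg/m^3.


Convert G to Pa: G = 60e9 Pa
Compute G/rho = 60e9 / 2579 = 23264831.33
Vs = sqrt(23264831.33) = 4823.36 m/s

4823.36


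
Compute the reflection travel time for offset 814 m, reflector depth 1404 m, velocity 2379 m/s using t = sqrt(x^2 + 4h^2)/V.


x^2 + 4h^2 = 814^2 + 4*1404^2 = 662596 + 7884864 = 8547460
sqrt(8547460) = 2923.6039
t = 2923.6039 / 2379 = 1.2289 s

1.2289


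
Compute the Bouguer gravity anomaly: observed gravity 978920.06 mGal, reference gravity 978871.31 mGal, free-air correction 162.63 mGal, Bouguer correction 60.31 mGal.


BA = g_obs - g_ref + FAC - BC
= 978920.06 - 978871.31 + 162.63 - 60.31
= 151.07 mGal

151.07


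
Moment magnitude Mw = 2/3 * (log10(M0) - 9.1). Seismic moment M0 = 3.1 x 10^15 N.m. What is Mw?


log10(M0) = log10(3.1 x 10^15) = 15.4914
Mw = 2/3 * (15.4914 - 9.1)
= 2/3 * 6.3914
= 4.26

4.26


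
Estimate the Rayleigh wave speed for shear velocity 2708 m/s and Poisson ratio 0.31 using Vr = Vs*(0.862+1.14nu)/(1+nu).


Numerator factor = 0.862 + 1.14*0.31 = 1.2154
Denominator = 1 + 0.31 = 1.31
Vr = 2708 * 1.2154 / 1.31 = 2512.45 m/s

2512.45


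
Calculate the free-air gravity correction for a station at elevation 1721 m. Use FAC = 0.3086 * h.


FAC = 0.3086 * h
= 0.3086 * 1721
= 531.1006 mGal

531.1006


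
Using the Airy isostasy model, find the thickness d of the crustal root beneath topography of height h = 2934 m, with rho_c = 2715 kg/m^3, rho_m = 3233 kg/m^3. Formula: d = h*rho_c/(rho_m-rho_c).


rho_m - rho_c = 3233 - 2715 = 518
d = 2934 * 2715 / 518
= 7965810 / 518
= 15378.01 m

15378.01


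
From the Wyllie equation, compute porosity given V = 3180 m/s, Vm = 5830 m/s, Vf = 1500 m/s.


1/V - 1/Vm = 1/3180 - 1/5830 = 0.00014294
1/Vf - 1/Vm = 1/1500 - 1/5830 = 0.00049514
phi = 0.00014294 / 0.00049514 = 0.2887

0.2887


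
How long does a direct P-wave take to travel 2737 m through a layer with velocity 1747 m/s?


t = x / V
= 2737 / 1747
= 1.5667 s

1.5667


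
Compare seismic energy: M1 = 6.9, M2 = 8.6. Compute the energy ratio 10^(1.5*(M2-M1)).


M2 - M1 = 8.6 - 6.9 = 1.7
1.5 * 1.7 = 2.55
ratio = 10^2.55 = 354.81

354.81


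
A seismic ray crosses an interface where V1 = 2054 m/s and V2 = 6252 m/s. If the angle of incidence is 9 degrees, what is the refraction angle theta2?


sin(theta1) = sin(9 deg) = 0.156434
sin(theta2) = V2/V1 * sin(theta1) = 6252/2054 * 0.156434 = 0.476158
theta2 = arcsin(0.476158) = 28.4348 degrees

28.4348


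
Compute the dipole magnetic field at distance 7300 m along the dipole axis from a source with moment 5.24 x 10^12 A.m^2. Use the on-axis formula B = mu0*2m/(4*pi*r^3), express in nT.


m = 5.24 x 10^12 = 5240000000000 A.m^2
2m = 10480000000000 A.m^2
r^3 = 7300^3 = 389017000000
B = (4pi*10^-7) * 10480000000000 / (4*pi * 389017000000) * 1e9
= 13169556.403848 / 4888531797286.16 * 1e9
= 2693.9697 nT

2693.9697


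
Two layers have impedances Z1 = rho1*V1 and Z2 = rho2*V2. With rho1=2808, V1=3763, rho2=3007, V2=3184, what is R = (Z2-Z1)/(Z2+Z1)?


Z1 = 2808 * 3763 = 10566504
Z2 = 3007 * 3184 = 9574288
R = (9574288 - 10566504) / (9574288 + 10566504) = -992216 / 20140792 = -0.0493

-0.0493


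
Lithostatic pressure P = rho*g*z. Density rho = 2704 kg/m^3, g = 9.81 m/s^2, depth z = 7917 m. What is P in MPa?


P = rho * g * z / 1e6
= 2704 * 9.81 * 7917 / 1e6
= 210008242.08 / 1e6
= 210.0082 MPa

210.0082


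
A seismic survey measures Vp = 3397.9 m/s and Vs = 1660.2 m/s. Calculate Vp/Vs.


Vp/Vs = 3397.9 / 1660.2
= 2.0467

2.0467


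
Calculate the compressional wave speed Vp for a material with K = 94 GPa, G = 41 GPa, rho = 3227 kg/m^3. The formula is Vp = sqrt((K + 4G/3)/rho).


First compute the effective modulus:
K + 4G/3 = 94e9 + 4*41e9/3 = 148666666666.67 Pa
Then divide by density:
148666666666.67 / 3227 = 46069620.9069 Pa/(kg/m^3)
Take the square root:
Vp = sqrt(46069620.9069) = 6787.46 m/s

6787.46


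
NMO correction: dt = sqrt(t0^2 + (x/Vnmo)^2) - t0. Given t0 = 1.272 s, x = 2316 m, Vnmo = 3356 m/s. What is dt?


x/Vnmo = 2316/3356 = 0.690107
(x/Vnmo)^2 = 0.476248
t0^2 = 1.617984
sqrt(1.617984 + 0.476248) = 1.447146
dt = 1.447146 - 1.272 = 0.175146

0.175146


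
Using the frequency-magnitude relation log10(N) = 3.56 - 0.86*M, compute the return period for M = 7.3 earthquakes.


log10(N) = 3.56 - 0.86*7.3 = -2.718
N = 10^-2.718 = 0.001914
T = 1/N = 1/0.001914 = 522.3962 years

522.3962


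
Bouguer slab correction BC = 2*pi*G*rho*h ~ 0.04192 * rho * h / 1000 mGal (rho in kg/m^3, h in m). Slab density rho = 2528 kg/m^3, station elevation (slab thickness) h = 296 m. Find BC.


BC = 0.04192 * rho * h / 1000
= 0.04192 * 2528 * 296 / 1000
= 31.3682 mGal

31.3682


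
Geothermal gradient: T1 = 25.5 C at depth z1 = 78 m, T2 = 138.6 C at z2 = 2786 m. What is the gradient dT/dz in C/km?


dT = 138.6 - 25.5 = 113.1 C
dz = 2786 - 78 = 2708 m
gradient = dT/dz * 1000 = 113.1/2708 * 1000 = 41.7651 C/km

41.7651


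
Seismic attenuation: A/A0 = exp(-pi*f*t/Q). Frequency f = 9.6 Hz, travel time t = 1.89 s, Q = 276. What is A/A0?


pi*f*t/Q = pi*9.6*1.89/276 = 0.206526
A/A0 = exp(-0.206526) = 0.813405

0.813405


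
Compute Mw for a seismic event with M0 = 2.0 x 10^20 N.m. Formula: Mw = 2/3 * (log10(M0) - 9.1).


log10(M0) = log10(2.0 x 10^20) = 20.301
Mw = 2/3 * (20.301 - 9.1)
= 2/3 * 11.201
= 7.47

7.47


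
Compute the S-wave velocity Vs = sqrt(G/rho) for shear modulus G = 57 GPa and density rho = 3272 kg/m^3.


Convert G to Pa: G = 57e9 Pa
Compute G/rho = 57e9 / 3272 = 17420537.8973
Vs = sqrt(17420537.8973) = 4173.79 m/s

4173.79


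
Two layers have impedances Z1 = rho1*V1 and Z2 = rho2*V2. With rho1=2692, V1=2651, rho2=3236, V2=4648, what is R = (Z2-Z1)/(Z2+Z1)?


Z1 = 2692 * 2651 = 7136492
Z2 = 3236 * 4648 = 15040928
R = (15040928 - 7136492) / (15040928 + 7136492) = 7904436 / 22177420 = 0.3564

0.3564


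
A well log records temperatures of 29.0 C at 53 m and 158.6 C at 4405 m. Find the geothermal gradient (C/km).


dT = 158.6 - 29.0 = 129.6 C
dz = 4405 - 53 = 4352 m
gradient = dT/dz * 1000 = 129.6/4352 * 1000 = 29.7794 C/km

29.7794


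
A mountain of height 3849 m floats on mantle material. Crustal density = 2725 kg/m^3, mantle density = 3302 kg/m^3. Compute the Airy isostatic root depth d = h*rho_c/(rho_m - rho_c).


rho_m - rho_c = 3302 - 2725 = 577
d = 3849 * 2725 / 577
= 10488525 / 577
= 18177.69 m

18177.69


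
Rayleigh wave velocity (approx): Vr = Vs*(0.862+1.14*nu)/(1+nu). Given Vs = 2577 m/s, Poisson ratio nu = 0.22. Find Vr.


Numerator factor = 0.862 + 1.14*0.22 = 1.1128
Denominator = 1 + 0.22 = 1.22
Vr = 2577 * 1.1128 / 1.22 = 2350.56 m/s

2350.56


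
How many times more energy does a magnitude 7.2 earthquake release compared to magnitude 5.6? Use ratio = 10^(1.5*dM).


M2 - M1 = 7.2 - 5.6 = 1.6
1.5 * 1.6 = 2.4
ratio = 10^2.4 = 251.19

251.19


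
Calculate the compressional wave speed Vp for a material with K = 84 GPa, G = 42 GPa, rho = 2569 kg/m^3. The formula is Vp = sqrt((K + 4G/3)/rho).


First compute the effective modulus:
K + 4G/3 = 84e9 + 4*42e9/3 = 140000000000.0 Pa
Then divide by density:
140000000000.0 / 2569 = 54495912.8065 Pa/(kg/m^3)
Take the square root:
Vp = sqrt(54495912.8065) = 7382.13 m/s

7382.13


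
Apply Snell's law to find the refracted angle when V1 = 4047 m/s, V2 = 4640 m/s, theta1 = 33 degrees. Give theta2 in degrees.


sin(theta1) = sin(33 deg) = 0.544639
sin(theta2) = V2/V1 * sin(theta1) = 4640/4047 * 0.544639 = 0.624444
theta2 = arcsin(0.624444) = 38.6414 degrees

38.6414
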